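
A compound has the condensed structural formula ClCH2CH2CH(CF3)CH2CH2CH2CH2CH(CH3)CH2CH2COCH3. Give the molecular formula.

Element totals:
  C: 14
  H: 24
  Cl: 1
  F: 3
  O: 1

C14H24ClF3O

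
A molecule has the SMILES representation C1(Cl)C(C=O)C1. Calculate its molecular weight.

Atom tally by fragment:
  cyclopropane ring core → C:3 H:6
  (− 2 ring H displaced by substituents)
  + Cl → Cl:1
  + CHO → C:1 H:1 O:1
Element totals:
  C: 4
  H: 5
  Cl: 1
  O: 1
Molecular formula: C4H5ClO.
  M = 4(12.011) + 5(1.008) + 35.45 + 15.999
    = 48.044 + 5.040 + 35.450 + 15.999 = 104.533

104.53 g/mol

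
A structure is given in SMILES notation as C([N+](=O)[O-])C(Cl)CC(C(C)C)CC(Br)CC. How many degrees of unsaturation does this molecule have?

Atom tally by fragment:
  O2NCH2 → C:1 H:2 N:1 O:2
  CH(Cl) → C:1 H:1 Cl:1
  CH2 → C:1 H:2
  CH(CH(CH3)2) → C:4 H:8
  CH2 → C:1 H:2
  CH(Br) → C:1 H:1 Br:1
  CH2 → C:1 H:2
  CH3 → C:1 H:3
Element totals:
  C: 11
  H: 21
  Br: 1
  Cl: 1
  N: 1
  O: 2
Molecular formula: C11H21BrClNO2.
DoU = (2C + 2 + N − H − X) / 2 = (2·11 + 2 + 1 − 21 − 2) / 2 = 1.

1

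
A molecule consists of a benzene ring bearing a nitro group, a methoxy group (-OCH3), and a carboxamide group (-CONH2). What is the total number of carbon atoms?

8

Atom tally by fragment:
  benzene ring core → C:6 H:6
  (− 3 ring H displaced by substituents)
  + NO2 → N:1 O:2
  + OCH3 → C:1 H:3 O:1
  + CONH2 → C:1 H:2 O:1 N:1
Element totals:
  C: 8
  H: 8
  N: 2
  O: 4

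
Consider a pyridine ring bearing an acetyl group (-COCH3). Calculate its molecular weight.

121.14 g/mol

Atom tally by fragment:
  pyridine ring core → C:5 H:5 N:1
  (− 1 ring H displaced by substituents)
  + COCH3 → C:2 H:3 O:1
Element totals:
  C: 7
  H: 7
  N: 1
  O: 1
Molecular formula: C7H7NO.
  M = 7(12.011) + 7(1.008) + 14.007 + 15.999
    = 84.077 + 7.056 + 14.007 + 15.999 = 121.139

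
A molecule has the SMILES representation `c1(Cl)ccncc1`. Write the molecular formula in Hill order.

C5H4ClN

Atom tally by fragment:
  pyridine ring core → C:5 H:5 N:1
  (− 1 ring H displaced by substituents)
  + Cl → Cl:1
Element totals:
  C: 5
  H: 4
  Cl: 1
  N: 1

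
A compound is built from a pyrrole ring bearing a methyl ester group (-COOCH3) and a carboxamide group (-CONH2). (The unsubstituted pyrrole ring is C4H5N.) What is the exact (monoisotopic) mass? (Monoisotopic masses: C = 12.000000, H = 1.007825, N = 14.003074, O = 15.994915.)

Atom tally by fragment:
  pyrrole ring core → C:4 H:5 N:1
  (− 2 ring H displaced by substituents)
  + COOCH3 → C:2 H:3 O:2
  + CONH2 → C:1 H:2 O:1 N:1
Element totals:
  C: 7
  H: 8
  N: 2
  O: 3
Molecular formula: C7H8N2O3.
  M = 7(12.0) + 8(1.007825) + 2(14.003074) + 3(15.994915)
    = 84.000000 + 8.062600 + 28.006148 + 47.984745 = 168.053493

168.0535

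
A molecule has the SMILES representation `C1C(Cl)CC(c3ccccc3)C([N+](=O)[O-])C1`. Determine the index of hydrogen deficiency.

Atom tally by fragment:
  cyclohexane ring core → C:6 H:12
  (− 3 ring H displaced by substituents)
  + Cl → Cl:1
  + C6H5 → C:6 H:5
  + NO2 → N:1 O:2
Element totals:
  C: 12
  H: 14
  Cl: 1
  N: 1
  O: 2
Molecular formula: C12H14ClNO2.
DoU = (2C + 2 + N − H − X) / 2 = (2·12 + 2 + 1 − 14 − 1) / 2 = 6.

6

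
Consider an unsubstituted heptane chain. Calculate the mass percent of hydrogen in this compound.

16.10%

Atom tally by fragment:
  CH3 → C:1 H:3
  CH2 → C:1 H:2
  CH2 → C:1 H:2
  CH2 → C:1 H:2
  CH2 → C:1 H:2
  CH2 → C:1 H:2
  CH3 → C:1 H:3
Element totals:
  C: 7
  H: 16
Molecular formula: C7H16.
Molar mass = 100.205 g/mol.
Mass from H: 16 × 1.008 = 16.128 g/mol.
%H = 16.128 / 100.205 × 100 = 16.10%.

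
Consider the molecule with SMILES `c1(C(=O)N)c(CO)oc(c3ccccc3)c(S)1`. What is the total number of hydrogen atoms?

11

Atom tally by fragment:
  furan ring core → C:4 H:4 O:1
  (− 4 ring H displaced by substituents)
  + CONH2 → C:1 H:2 O:1 N:1
  + CH2OH → C:1 H:3 O:1
  + C6H5 → C:6 H:5
  + SH → S:1 H:1
Element totals:
  C: 12
  H: 11
  N: 1
  O: 3
  S: 1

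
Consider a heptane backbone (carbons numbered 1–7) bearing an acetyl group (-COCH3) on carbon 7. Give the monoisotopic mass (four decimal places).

142.1358

Atom tally by fragment:
  CH3 → C:1 H:3
  CH2 → C:1 H:2
  CH2 → C:1 H:2
  CH2 → C:1 H:2
  CH2 → C:1 H:2
  CH2 → C:1 H:2
  CH2COCH3 → C:3 H:5 O:1
Element totals:
  C: 9
  H: 18
  O: 1
Molecular formula: C9H18O.
  M = 9(12.0) + 18(1.007825) + 15.994915
    = 108.000000 + 18.140850 + 15.994915 = 142.135765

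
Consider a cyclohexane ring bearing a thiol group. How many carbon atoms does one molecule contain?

6

Atom tally by fragment:
  cyclohexane ring core → C:6 H:12
  (− 1 ring H displaced by substituents)
  + SH → S:1 H:1
Element totals:
  C: 6
  H: 12
  S: 1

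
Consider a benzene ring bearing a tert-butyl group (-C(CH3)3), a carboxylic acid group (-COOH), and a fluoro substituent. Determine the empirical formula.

Atom tally by fragment:
  benzene ring core → C:6 H:6
  (− 3 ring H displaced by substituents)
  + C(CH3)3 → C:4 H:9
  + COOH → C:1 H:1 O:2
  + F → F:1
Element totals:
  C: 11
  H: 13
  F: 1
  O: 2
Molecular formula: C11H13FO2.
gcd of subscripts (11, 1, 13, 2) = 1, so the empirical formula equals the molecular formula.

C11H13FO2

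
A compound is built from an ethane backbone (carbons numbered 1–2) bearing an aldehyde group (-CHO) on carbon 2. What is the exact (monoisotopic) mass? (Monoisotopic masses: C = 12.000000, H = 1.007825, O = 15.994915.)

58.0419

Atom tally by fragment:
  CH3 → C:1 H:3
  CH2CHO → C:2 H:3 O:1
Element totals:
  C: 3
  H: 6
  O: 1
Molecular formula: C3H6O.
  M = 3(12.0) + 6(1.007825) + 15.994915
    = 36.000000 + 6.046950 + 15.994915 = 58.041865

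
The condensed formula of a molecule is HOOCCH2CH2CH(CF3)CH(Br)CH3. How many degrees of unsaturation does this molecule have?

Element totals:
  C: 7
  H: 10
  Br: 1
  F: 3
  O: 2
Molecular formula: C7H10BrF3O2.
DoU = (2C + 2 + N − H − X) / 2 = (2·7 + 2 + 0 − 10 − 4) / 2 = 1.

1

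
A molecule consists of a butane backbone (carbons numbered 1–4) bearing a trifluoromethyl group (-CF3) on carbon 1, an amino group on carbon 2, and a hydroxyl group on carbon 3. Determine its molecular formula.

C5H10F3NO

Atom tally by fragment:
  F3CCH2 → C:2 H:2 F:3
  CH(NH2) → C:1 H:3 N:1
  CH(OH) → C:1 H:2 O:1
  CH3 → C:1 H:3
Element totals:
  C: 5
  H: 10
  F: 3
  N: 1
  O: 1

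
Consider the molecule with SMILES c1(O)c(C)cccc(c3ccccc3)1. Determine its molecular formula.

Atom tally by fragment:
  benzene ring core → C:6 H:6
  (− 3 ring H displaced by substituents)
  + OH → O:1 H:1
  + CH3 → C:1 H:3
  + C6H5 → C:6 H:5
Element totals:
  C: 13
  H: 12
  O: 1

C13H12O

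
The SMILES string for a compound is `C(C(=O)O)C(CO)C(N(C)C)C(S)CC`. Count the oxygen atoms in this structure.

3

Atom tally by fragment:
  HOOCCH2 → C:2 H:3 O:2
  CH(CH2OH) → C:2 H:4 O:1
  CH(N(CH3)2) → C:3 H:7 N:1
  CH(SH) → C:1 H:2 S:1
  CH2 → C:1 H:2
  CH3 → C:1 H:3
Element totals:
  C: 10
  H: 21
  N: 1
  O: 3
  S: 1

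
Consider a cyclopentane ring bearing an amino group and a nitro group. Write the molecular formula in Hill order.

C5H10N2O2

Atom tally by fragment:
  cyclopentane ring core → C:5 H:10
  (− 2 ring H displaced by substituents)
  + NH2 → N:1 H:2
  + NO2 → N:1 O:2
Element totals:
  C: 5
  H: 10
  N: 2
  O: 2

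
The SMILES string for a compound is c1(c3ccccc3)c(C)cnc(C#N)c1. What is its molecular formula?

Atom tally by fragment:
  pyridine ring core → C:5 H:5 N:1
  (− 3 ring H displaced by substituents)
  + C6H5 → C:6 H:5
  + CH3 → C:1 H:3
  + CN → C:1 N:1
Element totals:
  C: 13
  H: 10
  N: 2

C13H10N2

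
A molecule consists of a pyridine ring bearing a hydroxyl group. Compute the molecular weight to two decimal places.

95.10 g/mol

Atom tally by fragment:
  pyridine ring core → C:5 H:5 N:1
  (− 1 ring H displaced by substituents)
  + OH → O:1 H:1
Element totals:
  C: 5
  H: 5
  N: 1
  O: 1
Molecular formula: C5H5NO.
  M = 5(12.011) + 5(1.008) + 14.007 + 15.999
    = 60.055 + 5.040 + 14.007 + 15.999 = 95.101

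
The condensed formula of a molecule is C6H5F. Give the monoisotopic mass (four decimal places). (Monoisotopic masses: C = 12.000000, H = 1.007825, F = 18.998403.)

96.0375

Atom tally by fragment:
  benzene ring core → C:6 H:6
  (− 1 ring H displaced by substituents)
  + F → F:1
Element totals:
  C: 6
  H: 5
  F: 1
Molecular formula: C6H5F.
  M = 6(12.0) + 5(1.007825) + 18.998403
    = 72.000000 + 5.039125 + 18.998403 = 96.037528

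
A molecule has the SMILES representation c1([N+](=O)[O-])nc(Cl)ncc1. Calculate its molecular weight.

Atom tally by fragment:
  pyrimidine ring core → C:4 H:4 N:2
  (− 2 ring H displaced by substituents)
  + NO2 → N:1 O:2
  + Cl → Cl:1
Element totals:
  C: 4
  H: 2
  Cl: 1
  N: 3
  O: 2
Molecular formula: C4H2ClN3O2.
  M = 4(12.011) + 2(1.008) + 35.45 + 3(14.007) + 2(15.999)
    = 48.044 + 2.016 + 35.450 + 42.021 + 31.998 = 159.529

159.53 g/mol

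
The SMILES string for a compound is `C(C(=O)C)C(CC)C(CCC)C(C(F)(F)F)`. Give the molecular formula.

Atom tally by fragment:
  CH3COCH2 → C:3 H:5 O:1
  CH(C2H5) → C:3 H:6
  CH(CH2CH2CH3) → C:4 H:8
  CH2CF3 → C:2 H:2 F:3
Element totals:
  C: 12
  H: 21
  F: 3
  O: 1

C12H21F3O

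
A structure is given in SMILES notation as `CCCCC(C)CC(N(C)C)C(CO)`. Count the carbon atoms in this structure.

Atom tally by fragment:
  CH3 → C:1 H:3
  CH2 → C:1 H:2
  CH2 → C:1 H:2
  CH2 → C:1 H:2
  CH(CH3) → C:2 H:4
  CH2 → C:1 H:2
  CH(N(CH3)2) → C:3 H:7 N:1
  CH2CH2OH → C:2 H:5 O:1
Element totals:
  C: 12
  H: 27
  N: 1
  O: 1

12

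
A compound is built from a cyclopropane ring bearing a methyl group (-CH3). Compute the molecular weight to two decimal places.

56.11 g/mol

Atom tally by fragment:
  cyclopropane ring core → C:3 H:6
  (− 1 ring H displaced by substituents)
  + CH3 → C:1 H:3
Element totals:
  C: 4
  H: 8
Molecular formula: C4H8.
  M = 4(12.011) + 8(1.008)
    = 48.044 + 8.064 = 56.108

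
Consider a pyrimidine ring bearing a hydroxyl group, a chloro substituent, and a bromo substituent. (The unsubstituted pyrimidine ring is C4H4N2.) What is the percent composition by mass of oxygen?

7.64%

Atom tally by fragment:
  pyrimidine ring core → C:4 H:4 N:2
  (− 3 ring H displaced by substituents)
  + OH → O:1 H:1
  + Cl → Cl:1
  + Br → Br:1
Element totals:
  C: 4
  H: 2
  Br: 1
  Cl: 1
  N: 2
  O: 1
Molecular formula: C4H2BrClN2O.
Molar mass = 209.427 g/mol.
Mass from O: 1 × 15.999 = 15.999 g/mol.
%O = 15.999 / 209.427 × 100 = 7.64%.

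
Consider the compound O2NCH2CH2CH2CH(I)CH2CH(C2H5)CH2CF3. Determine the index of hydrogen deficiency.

1

Atom tally by fragment:
  O2NCH2 → C:1 H:2 N:1 O:2
  CH2 → C:1 H:2
  CH2 → C:1 H:2
  CH(I) → C:1 H:1 I:1
  CH2 → C:1 H:2
  CH(C2H5) → C:3 H:6
  CH2CF3 → C:2 H:2 F:3
Element totals:
  C: 10
  H: 17
  F: 3
  I: 1
  N: 1
  O: 2
Molecular formula: C10H17F3INO2.
DoU = (2C + 2 + N − H − X) / 2 = (2·10 + 2 + 1 − 17 − 4) / 2 = 1.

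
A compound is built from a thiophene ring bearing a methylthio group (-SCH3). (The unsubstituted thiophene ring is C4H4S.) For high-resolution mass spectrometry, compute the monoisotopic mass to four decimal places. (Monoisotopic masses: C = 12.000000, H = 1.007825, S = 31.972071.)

129.9911

Atom tally by fragment:
  thiophene ring core → C:4 H:4 S:1
  (− 1 ring H displaced by substituents)
  + SCH3 → C:1 H:3 S:1
Element totals:
  C: 5
  H: 6
  S: 2
Molecular formula: C5H6S2.
  M = 5(12.0) + 6(1.007825) + 2(31.972071)
    = 60.000000 + 6.046950 + 63.944142 = 129.991092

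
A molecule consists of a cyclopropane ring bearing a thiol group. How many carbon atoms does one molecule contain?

3

Atom tally by fragment:
  cyclopropane ring core → C:3 H:6
  (− 1 ring H displaced by substituents)
  + SH → S:1 H:1
Element totals:
  C: 3
  H: 6
  S: 1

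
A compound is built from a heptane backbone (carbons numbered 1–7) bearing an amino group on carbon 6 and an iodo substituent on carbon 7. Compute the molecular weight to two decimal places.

Atom tally by fragment:
  CH3 → C:1 H:3
  CH2 → C:1 H:2
  CH2 → C:1 H:2
  CH2 → C:1 H:2
  CH2 → C:1 H:2
  CH(NH2) → C:1 H:3 N:1
  CH2I → C:1 H:2 I:1
Element totals:
  C: 7
  H: 16
  I: 1
  N: 1
Molecular formula: C7H16IN.
  M = 7(12.011) + 16(1.008) + 126.904 + 14.007
    = 84.077 + 16.128 + 126.904 + 14.007 = 241.116

241.12 g/mol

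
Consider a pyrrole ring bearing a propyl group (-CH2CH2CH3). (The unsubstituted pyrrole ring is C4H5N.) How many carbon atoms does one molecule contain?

Atom tally by fragment:
  pyrrole ring core → C:4 H:5 N:1
  (− 1 ring H displaced by substituents)
  + CH2CH2CH3 → C:3 H:7
Element totals:
  C: 7
  H: 11
  N: 1

7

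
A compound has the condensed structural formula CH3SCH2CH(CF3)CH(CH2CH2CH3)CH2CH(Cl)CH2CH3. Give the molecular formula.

Element totals:
  C: 12
  H: 22
  Cl: 1
  F: 3
  S: 1

C12H22ClF3S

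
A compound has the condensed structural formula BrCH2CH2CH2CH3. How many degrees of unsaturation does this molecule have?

0

Element totals:
  C: 4
  H: 9
  Br: 1
Molecular formula: C4H9Br.
DoU = (2C + 2 + N − H − X) / 2 = (2·4 + 2 + 0 − 9 − 1) / 2 = 0.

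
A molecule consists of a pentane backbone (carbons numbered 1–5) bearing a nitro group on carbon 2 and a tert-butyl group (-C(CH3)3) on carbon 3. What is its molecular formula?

C9H19NO2

Atom tally by fragment:
  CH3 → C:1 H:3
  CH(NO2) → C:1 H:1 N:1 O:2
  CH(C(CH3)3) → C:5 H:10
  CH2 → C:1 H:2
  CH3 → C:1 H:3
Element totals:
  C: 9
  H: 19
  N: 1
  O: 2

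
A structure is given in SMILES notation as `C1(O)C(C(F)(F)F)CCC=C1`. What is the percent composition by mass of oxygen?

Atom tally by fragment:
  cyclohexene ring core → C:6 H:10
  (− 2 ring H displaced by substituents)
  + OH → O:1 H:1
  + CF3 → C:1 F:3
Element totals:
  C: 7
  H: 9
  F: 3
  O: 1
Molecular formula: C7H9F3O.
Molar mass = 166.142 g/mol.
Mass from O: 1 × 15.999 = 15.999 g/mol.
%O = 15.999 / 166.142 × 100 = 9.63%.

9.63%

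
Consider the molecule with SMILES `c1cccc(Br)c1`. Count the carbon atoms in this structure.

6

Atom tally by fragment:
  benzene ring core → C:6 H:6
  (− 1 ring H displaced by substituents)
  + Br → Br:1
Element totals:
  C: 6
  H: 5
  Br: 1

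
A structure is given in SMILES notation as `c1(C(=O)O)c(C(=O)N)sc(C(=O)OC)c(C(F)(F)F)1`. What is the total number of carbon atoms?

Atom tally by fragment:
  thiophene ring core → C:4 H:4 S:1
  (− 4 ring H displaced by substituents)
  + COOH → C:1 H:1 O:2
  + CONH2 → C:1 H:2 O:1 N:1
  + COOCH3 → C:2 H:3 O:2
  + CF3 → C:1 F:3
Element totals:
  C: 9
  H: 6
  F: 3
  N: 1
  O: 5
  S: 1

9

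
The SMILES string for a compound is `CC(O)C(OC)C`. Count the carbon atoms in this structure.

Atom tally by fragment:
  CH3 → C:1 H:3
  CH(OH) → C:1 H:2 O:1
  CH(OCH3) → C:2 H:4 O:1
  CH3 → C:1 H:3
Element totals:
  C: 5
  H: 12
  O: 2

5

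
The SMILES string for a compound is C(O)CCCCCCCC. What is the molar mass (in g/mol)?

Atom tally by fragment:
  HOCH2 → C:1 H:3 O:1
  CH2 → C:1 H:2
  CH2 → C:1 H:2
  CH2 → C:1 H:2
  CH2 → C:1 H:2
  CH2 → C:1 H:2
  CH2 → C:1 H:2
  CH2 → C:1 H:2
  CH3 → C:1 H:3
Element totals:
  C: 9
  H: 20
  O: 1
Molecular formula: C9H20O.
  M = 9(12.011) + 20(1.008) + 15.999
    = 108.099 + 20.160 + 15.999 = 144.258

144.26 g/mol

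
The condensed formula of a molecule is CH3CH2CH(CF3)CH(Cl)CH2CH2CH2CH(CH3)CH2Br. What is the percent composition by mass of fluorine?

Element totals:
  C: 11
  H: 19
  Br: 1
  Cl: 1
  F: 3
Molecular formula: C11H19BrClF3.
Molar mass = 323.621 g/mol.
Mass from F: 3 × 18.998 = 56.994 g/mol.
%F = 56.994 / 323.621 × 100 = 17.61%.

17.61%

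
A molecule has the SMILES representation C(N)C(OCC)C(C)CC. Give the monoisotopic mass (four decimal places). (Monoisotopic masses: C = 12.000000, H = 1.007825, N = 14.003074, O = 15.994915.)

145.1467

Atom tally by fragment:
  H2NCH2 → C:1 H:4 N:1
  CH(OC2H5) → C:3 H:6 O:1
  CH(CH3) → C:2 H:4
  CH2 → C:1 H:2
  CH3 → C:1 H:3
Element totals:
  C: 8
  H: 19
  N: 1
  O: 1
Molecular formula: C8H19NO.
  M = 8(12.0) + 19(1.007825) + 14.003074 + 15.994915
    = 96.000000 + 19.148675 + 14.003074 + 15.994915 = 145.146664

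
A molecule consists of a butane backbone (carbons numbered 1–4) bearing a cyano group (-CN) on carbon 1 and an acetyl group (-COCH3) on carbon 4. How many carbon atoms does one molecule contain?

Atom tally by fragment:
  NCCH2 → C:2 H:2 N:1
  CH2 → C:1 H:2
  CH2 → C:1 H:2
  CH2COCH3 → C:3 H:5 O:1
Element totals:
  C: 7
  H: 11
  N: 1
  O: 1

7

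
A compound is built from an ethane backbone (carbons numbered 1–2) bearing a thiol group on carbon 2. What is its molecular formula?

Atom tally by fragment:
  CH3 → C:1 H:3
  CH2SH → C:1 H:3 S:1
Element totals:
  C: 2
  H: 6
  S: 1

C2H6S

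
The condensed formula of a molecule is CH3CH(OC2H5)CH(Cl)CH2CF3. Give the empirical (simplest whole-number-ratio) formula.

Atom tally by fragment:
  CH3 → C:1 H:3
  CH(OC2H5) → C:3 H:6 O:1
  CH(Cl) → C:1 H:1 Cl:1
  CH2CF3 → C:2 H:2 F:3
Element totals:
  C: 7
  H: 12
  Cl: 1
  F: 3
  O: 1
Molecular formula: C7H12ClF3O.
gcd of subscripts (7, 1, 3, 12, 1) = 1, so the empirical formula equals the molecular formula.

C7H12ClF3O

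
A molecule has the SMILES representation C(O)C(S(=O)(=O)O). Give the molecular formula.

Atom tally by fragment:
  HOCH2 → C:1 H:3 O:1
  CH2SO3H → C:1 H:3 S:1 O:3
Element totals:
  C: 2
  H: 6
  O: 4
  S: 1

C2H6O4S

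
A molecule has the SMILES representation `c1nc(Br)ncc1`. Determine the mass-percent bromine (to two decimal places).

Atom tally by fragment:
  pyrimidine ring core → C:4 H:4 N:2
  (− 1 ring H displaced by substituents)
  + Br → Br:1
Element totals:
  C: 4
  H: 3
  Br: 1
  N: 2
Molecular formula: C4H3BrN2.
Molar mass = 158.986 g/mol.
Mass from Br: 1 × 79.904 = 79.904 g/mol.
%Br = 79.904 / 158.986 × 100 = 50.26%.

50.26%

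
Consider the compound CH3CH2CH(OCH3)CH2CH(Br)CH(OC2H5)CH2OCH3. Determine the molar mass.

283.21 g/mol

Atom tally by fragment:
  CH3 → C:1 H:3
  CH2 → C:1 H:2
  CH(OCH3) → C:2 H:4 O:1
  CH2 → C:1 H:2
  CH(Br) → C:1 H:1 Br:1
  CH(OC2H5) → C:3 H:6 O:1
  CH2OCH3 → C:2 H:5 O:1
Element totals:
  C: 11
  H: 23
  Br: 1
  O: 3
Molecular formula: C11H23BrO3.
  M = 11(12.011) + 23(1.008) + 79.904 + 3(15.999)
    = 132.121 + 23.184 + 79.904 + 47.997 = 283.206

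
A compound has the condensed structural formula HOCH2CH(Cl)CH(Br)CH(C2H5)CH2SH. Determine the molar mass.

261.60 g/mol

Element totals:
  C: 7
  H: 14
  Br: 1
  Cl: 1
  O: 1
  S: 1
Molecular formula: C7H14BrClOS.
  M = 7(12.011) + 14(1.008) + 79.904 + 35.45 + 15.999 + 32.06
    = 84.077 + 14.112 + 79.904 + 35.450 + 15.999 + 32.060 = 261.602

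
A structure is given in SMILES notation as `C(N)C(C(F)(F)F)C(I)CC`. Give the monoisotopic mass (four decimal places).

280.9888

Atom tally by fragment:
  H2NCH2 → C:1 H:4 N:1
  CH(CF3) → C:2 H:1 F:3
  CH(I) → C:1 H:1 I:1
  CH2 → C:1 H:2
  CH3 → C:1 H:3
Element totals:
  C: 6
  H: 11
  F: 3
  I: 1
  N: 1
Molecular formula: C6H11F3IN.
  M = 6(12.0) + 11(1.007825) + 3(18.998403) + 126.904472 + 14.003074
    = 72.000000 + 11.086075 + 56.995209 + 126.904472 + 14.003074 = 280.988830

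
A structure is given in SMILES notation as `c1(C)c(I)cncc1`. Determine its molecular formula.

C6H6IN

Atom tally by fragment:
  pyridine ring core → C:5 H:5 N:1
  (− 2 ring H displaced by substituents)
  + CH3 → C:1 H:3
  + I → I:1
Element totals:
  C: 6
  H: 6
  I: 1
  N: 1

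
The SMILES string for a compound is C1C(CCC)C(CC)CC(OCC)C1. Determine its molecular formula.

Atom tally by fragment:
  cyclohexane ring core → C:6 H:12
  (− 3 ring H displaced by substituents)
  + CH2CH2CH3 → C:3 H:7
  + C2H5 → C:2 H:5
  + OC2H5 → C:2 H:5 O:1
Element totals:
  C: 13
  H: 26
  O: 1

C13H26O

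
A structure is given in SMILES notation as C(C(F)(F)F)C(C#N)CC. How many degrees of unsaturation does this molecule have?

Atom tally by fragment:
  F3CCH2 → C:2 H:2 F:3
  CH(CN) → C:2 H:1 N:1
  CH2 → C:1 H:2
  CH3 → C:1 H:3
Element totals:
  C: 6
  H: 8
  F: 3
  N: 1
Molecular formula: C6H8F3N.
DoU = (2C + 2 + N − H − X) / 2 = (2·6 + 2 + 1 − 8 − 3) / 2 = 2.

2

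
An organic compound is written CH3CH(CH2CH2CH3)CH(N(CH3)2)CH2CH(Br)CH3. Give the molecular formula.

Element totals:
  C: 11
  H: 24
  Br: 1
  N: 1

C11H24BrN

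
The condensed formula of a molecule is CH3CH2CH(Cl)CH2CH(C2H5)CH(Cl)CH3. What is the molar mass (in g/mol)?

Element totals:
  C: 9
  H: 18
  Cl: 2
Molecular formula: C9H18Cl2.
  M = 9(12.011) + 18(1.008) + 2(35.45)
    = 108.099 + 18.144 + 70.900 = 197.143

197.14 g/mol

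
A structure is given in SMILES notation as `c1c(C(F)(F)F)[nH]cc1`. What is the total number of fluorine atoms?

3

Atom tally by fragment:
  pyrrole ring core → C:4 H:5 N:1
  (− 1 ring H displaced by substituents)
  + CF3 → C:1 F:3
Element totals:
  C: 5
  H: 4
  F: 3
  N: 1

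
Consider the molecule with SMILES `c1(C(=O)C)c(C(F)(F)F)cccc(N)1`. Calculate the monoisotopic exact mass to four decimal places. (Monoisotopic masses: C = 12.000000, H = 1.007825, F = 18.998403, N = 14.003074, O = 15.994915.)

Atom tally by fragment:
  benzene ring core → C:6 H:6
  (− 3 ring H displaced by substituents)
  + COCH3 → C:2 H:3 O:1
  + CF3 → C:1 F:3
  + NH2 → N:1 H:2
Element totals:
  C: 9
  H: 8
  F: 3
  N: 1
  O: 1
Molecular formula: C9H8F3NO.
  M = 9(12.0) + 8(1.007825) + 3(18.998403) + 14.003074 + 15.994915
    = 108.000000 + 8.062600 + 56.995209 + 14.003074 + 15.994915 = 203.055798

203.0558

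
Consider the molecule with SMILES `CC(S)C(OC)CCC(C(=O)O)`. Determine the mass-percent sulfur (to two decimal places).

16.67%

Atom tally by fragment:
  CH3 → C:1 H:3
  CH(SH) → C:1 H:2 S:1
  CH(OCH3) → C:2 H:4 O:1
  CH2 → C:1 H:2
  CH2 → C:1 H:2
  CH2COOH → C:2 H:3 O:2
Element totals:
  C: 8
  H: 16
  O: 3
  S: 1
Molecular formula: C8H16O3S.
Molar mass = 192.273 g/mol.
Mass from S: 1 × 32.06 = 32.060 g/mol.
%S = 32.060 / 192.273 × 100 = 16.67%.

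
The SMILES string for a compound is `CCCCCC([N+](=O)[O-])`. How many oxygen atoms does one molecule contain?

2

Atom tally by fragment:
  CH3 → C:1 H:3
  CH2 → C:1 H:2
  CH2 → C:1 H:2
  CH2 → C:1 H:2
  CH2 → C:1 H:2
  CH2NO2 → C:1 H:2 N:1 O:2
Element totals:
  C: 6
  H: 13
  N: 1
  O: 2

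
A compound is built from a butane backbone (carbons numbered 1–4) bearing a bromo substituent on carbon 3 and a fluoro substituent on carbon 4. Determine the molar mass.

Atom tally by fragment:
  CH3 → C:1 H:3
  CH2 → C:1 H:2
  CH(Br) → C:1 H:1 Br:1
  CH2F → C:1 H:2 F:1
Element totals:
  C: 4
  H: 8
  Br: 1
  F: 1
Molecular formula: C4H8BrF.
  M = 4(12.011) + 8(1.008) + 79.904 + 18.998
    = 48.044 + 8.064 + 79.904 + 18.998 = 155.010

155.01 g/mol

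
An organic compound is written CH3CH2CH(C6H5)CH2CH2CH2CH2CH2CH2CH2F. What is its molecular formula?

Atom tally by fragment:
  CH3 → C:1 H:3
  CH2 → C:1 H:2
  CH(C6H5) → C:7 H:6
  CH2 → C:1 H:2
  CH2 → C:1 H:2
  CH2 → C:1 H:2
  CH2 → C:1 H:2
  CH2 → C:1 H:2
  CH2 → C:1 H:2
  CH2F → C:1 H:2 F:1
Element totals:
  C: 16
  H: 25
  F: 1

C16H25F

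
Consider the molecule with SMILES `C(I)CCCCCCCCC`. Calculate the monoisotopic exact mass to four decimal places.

Atom tally by fragment:
  ICH2 → C:1 H:2 I:1
  CH2 → C:1 H:2
  CH2 → C:1 H:2
  CH2 → C:1 H:2
  CH2 → C:1 H:2
  CH2 → C:1 H:2
  CH2 → C:1 H:2
  CH2 → C:1 H:2
  CH2 → C:1 H:2
  CH3 → C:1 H:3
Element totals:
  C: 10
  H: 21
  I: 1
Molecular formula: C10H21I.
  M = 10(12.0) + 21(1.007825) + 126.904472
    = 120.000000 + 21.164325 + 126.904472 = 268.068797

268.0688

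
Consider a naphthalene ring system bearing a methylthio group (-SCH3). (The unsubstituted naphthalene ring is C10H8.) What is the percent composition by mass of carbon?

Atom tally by fragment:
  naphthalene ring system core → C:10 H:8
  (− 1 ring H displaced by substituents)
  + SCH3 → C:1 H:3 S:1
Element totals:
  C: 11
  H: 10
  S: 1
Molecular formula: C11H10S.
Molar mass = 174.261 g/mol.
Mass from C: 11 × 12.011 = 132.121 g/mol.
%C = 132.121 / 174.261 × 100 = 75.82%.

75.82%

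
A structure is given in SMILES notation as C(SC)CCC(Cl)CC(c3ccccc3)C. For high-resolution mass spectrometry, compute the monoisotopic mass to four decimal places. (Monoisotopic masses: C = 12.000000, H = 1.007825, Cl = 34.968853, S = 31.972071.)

Atom tally by fragment:
  CH3SCH2 → C:2 H:5 S:1
  CH2 → C:1 H:2
  CH2 → C:1 H:2
  CH(Cl) → C:1 H:1 Cl:1
  CH2 → C:1 H:2
  CH(C6H5) → C:7 H:6
  CH3 → C:1 H:3
Element totals:
  C: 14
  H: 21
  Cl: 1
  S: 1
Molecular formula: C14H21ClS.
  M = 14(12.0) + 21(1.007825) + 34.968853 + 31.972071
    = 168.000000 + 21.164325 + 34.968853 + 31.972071 = 256.105249

256.1052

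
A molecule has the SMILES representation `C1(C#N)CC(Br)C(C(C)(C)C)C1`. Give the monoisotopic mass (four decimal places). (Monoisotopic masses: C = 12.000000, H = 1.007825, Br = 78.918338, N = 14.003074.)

229.0466

Atom tally by fragment:
  cyclopentane ring core → C:5 H:10
  (− 3 ring H displaced by substituents)
  + CN → C:1 N:1
  + Br → Br:1
  + C(CH3)3 → C:4 H:9
Element totals:
  C: 10
  H: 16
  Br: 1
  N: 1
Molecular formula: C10H16BrN.
  M = 10(12.0) + 16(1.007825) + 78.918338 + 14.003074
    = 120.000000 + 16.125200 + 78.918338 + 14.003074 = 229.046612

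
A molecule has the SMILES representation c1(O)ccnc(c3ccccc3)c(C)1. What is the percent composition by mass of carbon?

77.81%

Atom tally by fragment:
  pyridine ring core → C:5 H:5 N:1
  (− 3 ring H displaced by substituents)
  + OH → O:1 H:1
  + C6H5 → C:6 H:5
  + CH3 → C:1 H:3
Element totals:
  C: 12
  H: 11
  N: 1
  O: 1
Molecular formula: C12H11NO.
Molar mass = 185.226 g/mol.
Mass from C: 12 × 12.011 = 144.132 g/mol.
%C = 144.132 / 185.226 × 100 = 77.81%.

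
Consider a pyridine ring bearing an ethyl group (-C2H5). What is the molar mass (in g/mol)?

107.16 g/mol

Atom tally by fragment:
  pyridine ring core → C:5 H:5 N:1
  (− 1 ring H displaced by substituents)
  + C2H5 → C:2 H:5
Element totals:
  C: 7
  H: 9
  N: 1
Molecular formula: C7H9N.
  M = 7(12.011) + 9(1.008) + 14.007
    = 84.077 + 9.072 + 14.007 = 107.156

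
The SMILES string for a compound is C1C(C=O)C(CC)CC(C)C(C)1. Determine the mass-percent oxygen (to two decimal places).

Atom tally by fragment:
  cyclohexane ring core → C:6 H:12
  (− 4 ring H displaced by substituents)
  + CHO → C:1 H:1 O:1
  + C2H5 → C:2 H:5
  + CH3 → C:1 H:3
  + CH3 → C:1 H:3
Element totals:
  C: 11
  H: 20
  O: 1
Molecular formula: C11H20O.
Molar mass = 168.280 g/mol.
Mass from O: 1 × 15.999 = 15.999 g/mol.
%O = 15.999 / 168.280 × 100 = 9.51%.

9.51%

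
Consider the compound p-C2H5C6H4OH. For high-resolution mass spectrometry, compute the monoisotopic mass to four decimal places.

122.0732

Element totals:
  C: 8
  H: 10
  O: 1
Molecular formula: C8H10O.
  M = 8(12.0) + 10(1.007825) + 15.994915
    = 96.000000 + 10.078250 + 15.994915 = 122.073165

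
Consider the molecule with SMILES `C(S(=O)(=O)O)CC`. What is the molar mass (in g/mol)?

124.15 g/mol

Atom tally by fragment:
  HO3SCH2 → C:1 H:3 S:1 O:3
  CH2 → C:1 H:2
  CH3 → C:1 H:3
Element totals:
  C: 3
  H: 8
  O: 3
  S: 1
Molecular formula: C3H8O3S.
  M = 3(12.011) + 8(1.008) + 3(15.999) + 32.06
    = 36.033 + 8.064 + 47.997 + 32.060 = 124.154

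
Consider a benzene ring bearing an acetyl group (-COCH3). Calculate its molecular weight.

Atom tally by fragment:
  benzene ring core → C:6 H:6
  (− 1 ring H displaced by substituents)
  + COCH3 → C:2 H:3 O:1
Element totals:
  C: 8
  H: 8
  O: 1
Molecular formula: C8H8O.
  M = 8(12.011) + 8(1.008) + 15.999
    = 96.088 + 8.064 + 15.999 = 120.151

120.15 g/mol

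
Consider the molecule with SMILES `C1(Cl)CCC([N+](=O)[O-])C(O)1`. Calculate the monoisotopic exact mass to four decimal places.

Atom tally by fragment:
  cyclopentane ring core → C:5 H:10
  (− 3 ring H displaced by substituents)
  + Cl → Cl:1
  + NO2 → N:1 O:2
  + OH → O:1 H:1
Element totals:
  C: 5
  H: 8
  Cl: 1
  N: 1
  O: 3
Molecular formula: C5H8ClNO3.
  M = 5(12.0) + 8(1.007825) + 34.968853 + 14.003074 + 3(15.994915)
    = 60.000000 + 8.062600 + 34.968853 + 14.003074 + 47.984745 = 165.019272

165.0193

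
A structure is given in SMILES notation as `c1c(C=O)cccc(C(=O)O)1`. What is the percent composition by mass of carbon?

Atom tally by fragment:
  benzene ring core → C:6 H:6
  (− 2 ring H displaced by substituents)
  + CHO → C:1 H:1 O:1
  + COOH → C:1 H:1 O:2
Element totals:
  C: 8
  H: 6
  O: 3
Molecular formula: C8H6O3.
Molar mass = 150.133 g/mol.
Mass from C: 8 × 12.011 = 96.088 g/mol.
%C = 96.088 / 150.133 × 100 = 64.00%.

64.00%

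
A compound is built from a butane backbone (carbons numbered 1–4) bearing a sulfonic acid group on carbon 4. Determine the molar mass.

138.18 g/mol

Atom tally by fragment:
  CH3 → C:1 H:3
  CH2 → C:1 H:2
  CH2 → C:1 H:2
  CH2SO3H → C:1 H:3 S:1 O:3
Element totals:
  C: 4
  H: 10
  O: 3
  S: 1
Molecular formula: C4H10O3S.
  M = 4(12.011) + 10(1.008) + 3(15.999) + 32.06
    = 48.044 + 10.080 + 47.997 + 32.060 = 138.181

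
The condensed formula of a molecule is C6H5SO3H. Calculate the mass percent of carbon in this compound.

45.56%

Atom tally by fragment:
  benzene ring core → C:6 H:6
  (− 1 ring H displaced by substituents)
  + SO3H → S:1 O:3 H:1
Element totals:
  C: 6
  H: 6
  O: 3
  S: 1
Molecular formula: C6H6O3S.
Molar mass = 158.171 g/mol.
Mass from C: 6 × 12.011 = 72.066 g/mol.
%C = 72.066 / 158.171 × 100 = 45.56%.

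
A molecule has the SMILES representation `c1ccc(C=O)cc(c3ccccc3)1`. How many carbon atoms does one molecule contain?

Atom tally by fragment:
  benzene ring core → C:6 H:6
  (− 2 ring H displaced by substituents)
  + CHO → C:1 H:1 O:1
  + C6H5 → C:6 H:5
Element totals:
  C: 13
  H: 10
  O: 1

13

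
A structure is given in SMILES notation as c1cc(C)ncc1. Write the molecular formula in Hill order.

Atom tally by fragment:
  pyridine ring core → C:5 H:5 N:1
  (− 1 ring H displaced by substituents)
  + CH3 → C:1 H:3
Element totals:
  C: 6
  H: 7
  N: 1

C6H7N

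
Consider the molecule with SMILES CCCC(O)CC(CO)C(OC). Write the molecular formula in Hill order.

C9H20O3

Atom tally by fragment:
  CH3 → C:1 H:3
  CH2 → C:1 H:2
  CH2 → C:1 H:2
  CH(OH) → C:1 H:2 O:1
  CH2 → C:1 H:2
  CH(CH2OH) → C:2 H:4 O:1
  CH2OCH3 → C:2 H:5 O:1
Element totals:
  C: 9
  H: 20
  O: 3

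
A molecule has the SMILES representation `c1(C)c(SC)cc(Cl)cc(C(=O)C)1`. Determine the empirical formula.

C10H11ClOS

Atom tally by fragment:
  benzene ring core → C:6 H:6
  (− 4 ring H displaced by substituents)
  + CH3 → C:1 H:3
  + SCH3 → C:1 H:3 S:1
  + Cl → Cl:1
  + COCH3 → C:2 H:3 O:1
Element totals:
  C: 10
  H: 11
  Cl: 1
  O: 1
  S: 1
Molecular formula: C10H11ClOS.
gcd of subscripts (10, 1, 11, 1, 1) = 1, so the empirical formula equals the molecular formula.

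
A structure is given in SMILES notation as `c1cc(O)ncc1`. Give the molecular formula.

Atom tally by fragment:
  pyridine ring core → C:5 H:5 N:1
  (− 1 ring H displaced by substituents)
  + OH → O:1 H:1
Element totals:
  C: 5
  H: 5
  N: 1
  O: 1

C5H5NO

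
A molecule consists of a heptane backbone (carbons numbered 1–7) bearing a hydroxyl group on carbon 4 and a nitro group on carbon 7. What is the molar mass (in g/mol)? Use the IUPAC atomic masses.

161.20 g/mol

Atom tally by fragment:
  CH3 → C:1 H:3
  CH2 → C:1 H:2
  CH2 → C:1 H:2
  CH(OH) → C:1 H:2 O:1
  CH2 → C:1 H:2
  CH2 → C:1 H:2
  CH2NO2 → C:1 H:2 N:1 O:2
Element totals:
  C: 7
  H: 15
  N: 1
  O: 3
Molecular formula: C7H15NO3.
  M = 7(12.011) + 15(1.008) + 14.007 + 3(15.999)
    = 84.077 + 15.120 + 14.007 + 47.997 = 161.201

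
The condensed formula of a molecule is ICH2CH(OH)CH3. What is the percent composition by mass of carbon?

Element totals:
  C: 3
  H: 7
  I: 1
  O: 1
Molecular formula: C3H7IO.
Molar mass = 185.992 g/mol.
Mass from C: 3 × 12.011 = 36.033 g/mol.
%C = 36.033 / 185.992 × 100 = 19.37%.

19.37%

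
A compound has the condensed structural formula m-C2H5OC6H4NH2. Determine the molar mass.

137.18 g/mol

Element totals:
  C: 8
  H: 11
  N: 1
  O: 1
Molecular formula: C8H11NO.
  M = 8(12.011) + 11(1.008) + 14.007 + 15.999
    = 96.088 + 11.088 + 14.007 + 15.999 = 137.182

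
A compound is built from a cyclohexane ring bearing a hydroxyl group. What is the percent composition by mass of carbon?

Atom tally by fragment:
  cyclohexane ring core → C:6 H:12
  (− 1 ring H displaced by substituents)
  + OH → O:1 H:1
Element totals:
  C: 6
  H: 12
  O: 1
Molecular formula: C6H12O.
Molar mass = 100.161 g/mol.
Mass from C: 6 × 12.011 = 72.066 g/mol.
%C = 72.066 / 100.161 × 100 = 71.95%.

71.95%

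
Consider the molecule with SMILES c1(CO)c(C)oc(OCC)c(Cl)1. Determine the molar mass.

Atom tally by fragment:
  furan ring core → C:4 H:4 O:1
  (− 4 ring H displaced by substituents)
  + CH2OH → C:1 H:3 O:1
  + CH3 → C:1 H:3
  + OC2H5 → C:2 H:5 O:1
  + Cl → Cl:1
Element totals:
  C: 8
  H: 11
  Cl: 1
  O: 3
Molecular formula: C8H11ClO3.
  M = 8(12.011) + 11(1.008) + 35.45 + 3(15.999)
    = 96.088 + 11.088 + 35.450 + 47.997 = 190.623

190.62 g/mol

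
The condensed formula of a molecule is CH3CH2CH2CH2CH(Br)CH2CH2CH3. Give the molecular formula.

C8H17Br

Atom tally by fragment:
  CH3 → C:1 H:3
  CH2 → C:1 H:2
  CH2 → C:1 H:2
  CH2 → C:1 H:2
  CH(Br) → C:1 H:1 Br:1
  CH2 → C:1 H:2
  CH2 → C:1 H:2
  CH3 → C:1 H:3
Element totals:
  C: 8
  H: 17
  Br: 1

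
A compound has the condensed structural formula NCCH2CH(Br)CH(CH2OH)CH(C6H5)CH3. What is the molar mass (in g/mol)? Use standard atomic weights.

282.18 g/mol

Atom tally by fragment:
  NCCH2 → C:2 H:2 N:1
  CH(Br) → C:1 H:1 Br:1
  CH(CH2OH) → C:2 H:4 O:1
  CH(C6H5) → C:7 H:6
  CH3 → C:1 H:3
Element totals:
  C: 13
  H: 16
  Br: 1
  N: 1
  O: 1
Molecular formula: C13H16BrNO.
  M = 13(12.011) + 16(1.008) + 79.904 + 14.007 + 15.999
    = 156.143 + 16.128 + 79.904 + 14.007 + 15.999 = 282.181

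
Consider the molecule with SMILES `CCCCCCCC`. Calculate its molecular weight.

114.23 g/mol

Atom tally by fragment:
  CH3 → C:1 H:3
  CH2 → C:1 H:2
  CH2 → C:1 H:2
  CH2 → C:1 H:2
  CH2 → C:1 H:2
  CH2 → C:1 H:2
  CH2 → C:1 H:2
  CH3 → C:1 H:3
Element totals:
  C: 8
  H: 18
Molecular formula: C8H18.
  M = 8(12.011) + 18(1.008)
    = 96.088 + 18.144 = 114.232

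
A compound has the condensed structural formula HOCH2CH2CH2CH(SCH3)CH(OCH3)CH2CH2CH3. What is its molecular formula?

Atom tally by fragment:
  HOCH2CH2 → C:2 H:5 O:1
  CH2 → C:1 H:2
  CH(SCH3) → C:2 H:4 S:1
  CH(OCH3) → C:2 H:4 O:1
  CH2 → C:1 H:2
  CH2 → C:1 H:2
  CH3 → C:1 H:3
Element totals:
  C: 10
  H: 22
  O: 2
  S: 1

C10H22O2S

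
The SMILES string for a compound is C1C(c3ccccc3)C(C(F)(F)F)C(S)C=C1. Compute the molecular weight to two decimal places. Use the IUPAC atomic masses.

258.30 g/mol

Atom tally by fragment:
  cyclohexene ring core → C:6 H:10
  (− 3 ring H displaced by substituents)
  + C6H5 → C:6 H:5
  + CF3 → C:1 F:3
  + SH → S:1 H:1
Element totals:
  C: 13
  H: 13
  F: 3
  S: 1
Molecular formula: C13H13F3S.
  M = 13(12.011) + 13(1.008) + 3(18.998) + 32.06
    = 156.143 + 13.104 + 56.994 + 32.060 = 258.301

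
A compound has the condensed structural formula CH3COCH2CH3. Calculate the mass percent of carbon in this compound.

66.63%

Atom tally by fragment:
  CH3COCH2 → C:3 H:5 O:1
  CH3 → C:1 H:3
Element totals:
  C: 4
  H: 8
  O: 1
Molecular formula: C4H8O.
Molar mass = 72.107 g/mol.
Mass from C: 4 × 12.011 = 48.044 g/mol.
%C = 48.044 / 72.107 × 100 = 66.63%.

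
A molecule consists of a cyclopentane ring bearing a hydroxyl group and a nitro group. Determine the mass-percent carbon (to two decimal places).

45.80%

Atom tally by fragment:
  cyclopentane ring core → C:5 H:10
  (− 2 ring H displaced by substituents)
  + OH → O:1 H:1
  + NO2 → N:1 O:2
Element totals:
  C: 5
  H: 9
  N: 1
  O: 3
Molecular formula: C5H9NO3.
Molar mass = 131.131 g/mol.
Mass from C: 5 × 12.011 = 60.055 g/mol.
%C = 60.055 / 131.131 × 100 = 45.80%.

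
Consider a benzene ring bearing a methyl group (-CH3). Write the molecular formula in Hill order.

Atom tally by fragment:
  benzene ring core → C:6 H:6
  (− 1 ring H displaced by substituents)
  + CH3 → C:1 H:3
Element totals:
  C: 7
  H: 8

C7H8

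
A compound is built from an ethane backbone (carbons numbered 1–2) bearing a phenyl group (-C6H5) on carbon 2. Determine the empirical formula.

Atom tally by fragment:
  CH3 → C:1 H:3
  CH2C6H5 → C:7 H:7
Element totals:
  C: 8
  H: 10
Molecular formula: C8H10.
gcd of subscripts = 2; dividing each by 2:
  C: 8/2 = 4
  H: 10/2 = 5

C4H5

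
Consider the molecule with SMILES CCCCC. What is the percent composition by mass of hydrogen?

16.76%

Atom tally by fragment:
  CH3 → C:1 H:3
  CH2 → C:1 H:2
  CH2 → C:1 H:2
  CH2 → C:1 H:2
  CH3 → C:1 H:3
Element totals:
  C: 5
  H: 12
Molecular formula: C5H12.
Molar mass = 72.151 g/mol.
Mass from H: 12 × 1.008 = 12.096 g/mol.
%H = 12.096 / 72.151 × 100 = 16.76%.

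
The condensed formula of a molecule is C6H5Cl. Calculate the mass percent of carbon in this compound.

Atom tally by fragment:
  benzene ring core → C:6 H:6
  (− 1 ring H displaced by substituents)
  + Cl → Cl:1
Element totals:
  C: 6
  H: 5
  Cl: 1
Molecular formula: C6H5Cl.
Molar mass = 112.556 g/mol.
Mass from C: 6 × 12.011 = 72.066 g/mol.
%C = 72.066 / 112.556 × 100 = 64.03%.

64.03%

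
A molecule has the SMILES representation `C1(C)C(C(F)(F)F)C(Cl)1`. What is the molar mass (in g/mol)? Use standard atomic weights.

158.55 g/mol

Atom tally by fragment:
  cyclopropane ring core → C:3 H:6
  (− 3 ring H displaced by substituents)
  + CH3 → C:1 H:3
  + CF3 → C:1 F:3
  + Cl → Cl:1
Element totals:
  C: 5
  H: 6
  Cl: 1
  F: 3
Molecular formula: C5H6ClF3.
  M = 5(12.011) + 6(1.008) + 35.45 + 3(18.998)
    = 60.055 + 6.048 + 35.450 + 56.994 = 158.547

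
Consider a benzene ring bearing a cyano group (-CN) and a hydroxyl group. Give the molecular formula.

C7H5NO

Atom tally by fragment:
  benzene ring core → C:6 H:6
  (− 2 ring H displaced by substituents)
  + CN → C:1 N:1
  + OH → O:1 H:1
Element totals:
  C: 7
  H: 5
  N: 1
  O: 1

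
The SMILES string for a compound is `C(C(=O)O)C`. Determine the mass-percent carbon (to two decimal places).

48.64%

Atom tally by fragment:
  HOOCCH2 → C:2 H:3 O:2
  CH3 → C:1 H:3
Element totals:
  C: 3
  H: 6
  O: 2
Molecular formula: C3H6O2.
Molar mass = 74.079 g/mol.
Mass from C: 3 × 12.011 = 36.033 g/mol.
%C = 36.033 / 74.079 × 100 = 48.64%.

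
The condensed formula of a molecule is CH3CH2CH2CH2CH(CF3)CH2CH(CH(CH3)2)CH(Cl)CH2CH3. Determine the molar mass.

286.81 g/mol

Element totals:
  C: 14
  H: 26
  Cl: 1
  F: 3
Molecular formula: C14H26ClF3.
  M = 14(12.011) + 26(1.008) + 35.45 + 3(18.998)
    = 168.154 + 26.208 + 35.450 + 56.994 = 286.806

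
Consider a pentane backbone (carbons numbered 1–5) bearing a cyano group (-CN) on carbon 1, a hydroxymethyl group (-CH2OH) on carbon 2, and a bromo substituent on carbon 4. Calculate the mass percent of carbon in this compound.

40.80%

Atom tally by fragment:
  NCCH2 → C:2 H:2 N:1
  CH(CH2OH) → C:2 H:4 O:1
  CH2 → C:1 H:2
  CH(Br) → C:1 H:1 Br:1
  CH3 → C:1 H:3
Element totals:
  C: 7
  H: 12
  Br: 1
  N: 1
  O: 1
Molecular formula: C7H12BrNO.
Molar mass = 206.083 g/mol.
Mass from C: 7 × 12.011 = 84.077 g/mol.
%C = 84.077 / 206.083 × 100 = 40.80%.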